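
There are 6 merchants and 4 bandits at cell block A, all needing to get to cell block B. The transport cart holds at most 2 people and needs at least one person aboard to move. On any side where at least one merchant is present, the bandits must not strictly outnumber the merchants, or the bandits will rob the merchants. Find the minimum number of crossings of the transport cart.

17

Counting alone: each trip to cell block B takes at most 2 across and each return brings at least 1 back, so after t trips out (and t−1 returns) at most 2t − (t−1) of the 10 are across; that first reaches 10 at t = 9, so at least 17 crossings are needed.
The plan below uses exactly 17 crossings, so it is optimal:
1. 2 bandits → cell block B.  (cell block A: 6M 2B; cell block B: 0M 2B)
2. 1 bandit ← cell block A.  (cell block A: 6M 3B; cell block B: 0M 1B)
3. 2 bandits → cell block B.  (cell block A: 6M 1B; cell block B: 0M 3B)
4. 1 bandit ← cell block A.  (cell block A: 6M 2B; cell block B: 0M 2B)
5. 2 merchants → cell block B.  (cell block A: 4M 2B; cell block B: 2M 2B)
6. 1 bandit ← cell block A.  (cell block A: 4M 3B; cell block B: 2M 1B)
7. 1 merchant and 1 bandit → cell block B.  (cell block A: 3M 2B; cell block B: 3M 2B)
8. 1 bandit ← cell block A.  (cell block A: 3M 3B; cell block B: 3M 1B)
9. 2 bandits → cell block B.  (cell block A: 3M 1B; cell block B: 3M 3B)
10. 1 bandit ← cell block A.  (cell block A: 3M 2B; cell block B: 3M 2B)
11. 1 merchant and 1 bandit → cell block B.  (cell block A: 2M 1B; cell block B: 4M 3B)
12. 1 bandit ← cell block A.  (cell block A: 2M 2B; cell block B: 4M 2B)
13. 2 bandits → cell block B.  (cell block A: 2M 0B; cell block B: 4M 4B)
14. 1 bandit ← cell block A.  (cell block A: 2M 1B; cell block B: 4M 3B)
15. 1 merchant and 1 bandit → cell block B.  (cell block A: 1M 0B; cell block B: 5M 4B)
16. 1 bandit ← cell block A.  (cell block A: 1M 1B; cell block B: 5M 3B)
17. 1 merchant and 1 bandit → cell block B.  (cell block A: 0M 0B; cell block B: 6M 4B)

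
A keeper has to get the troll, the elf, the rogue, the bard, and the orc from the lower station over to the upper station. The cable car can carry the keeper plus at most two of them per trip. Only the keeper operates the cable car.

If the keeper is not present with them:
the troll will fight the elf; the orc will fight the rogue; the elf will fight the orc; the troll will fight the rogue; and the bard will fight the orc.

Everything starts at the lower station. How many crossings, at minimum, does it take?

Counting alone: the keeper can take at most 2 across per trip to the upper station, so moving all 5 needs at least 3 loaded trips out, with a return between consecutive ones — at least 5 crossings.
The safety rule pushes this higher. Following every safe sequence of crossings, the most of the 5 that can be at the upper station as the cable car arrives there on crossing 5 is 4 — never all 5.
So no plan with fewer than 7 crossings exists, and this one achieves 7:
1. Keeper goes to the upper station with the orc and the troll.  [the lower station: the bard, the elf, the rogue | the upper station: the orc, the troll]
2. Keeper goes back to the lower station alone.  [the lower station: the bard, the elf, the rogue | the upper station: the orc, the troll]
3. Keeper goes to the upper station with the elf.  [the lower station: the bard, the rogue | the upper station: the elf, the orc, the troll]
4. Keeper goes back to the lower station with the orc and the troll.  [the lower station: the bard, the orc, the rogue, the troll | the upper station: the elf]
5. Keeper goes to the upper station with the bard and the rogue.  [the lower station: the orc, the troll | the upper station: the bard, the elf, the rogue]
6. Keeper goes back to the lower station alone.  [the lower station: the orc, the troll | the upper station: the bard, the elf, the rogue]
7. Keeper goes to the upper station with the orc and the troll.  [the lower station: — | the upper station: the bard, the elf, the orc, the rogue, the troll]

7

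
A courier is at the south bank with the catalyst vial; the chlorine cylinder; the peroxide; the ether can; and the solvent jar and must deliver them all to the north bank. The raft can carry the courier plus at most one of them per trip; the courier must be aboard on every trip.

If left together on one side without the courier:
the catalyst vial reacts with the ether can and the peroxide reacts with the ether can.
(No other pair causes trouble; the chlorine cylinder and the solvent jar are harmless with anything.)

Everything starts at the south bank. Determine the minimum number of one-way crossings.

Counting alone: the courier can take at most 1 across per trip to the north bank, so moving all 5 needs at least 5 loaded trips out, with a return between consecutive ones — at least 9 crossings.
The safety rule pushes this higher. Following every safe sequence of crossings, the most of the 5 that can be at the north bank as the raft arrives there on crossing 9 is 4 — never all 5.
So no plan with fewer than 11 crossings exists, and this one achieves 11:
1. Courier goes to the north bank with the ether can.
2. Courier goes back to the south bank alone.
3. Courier goes to the north bank with the catalyst vial.
4. Courier goes back to the south bank with the ether can.
5. Courier goes to the north bank with the peroxide.
6. Courier goes back to the south bank alone.
7. Courier goes to the north bank with the chlorine cylinder.
8. Courier goes back to the south bank alone.
9. Courier goes to the north bank with the solvent jar.
10. Courier goes back to the south bank alone.
11. Courier goes to the north bank with the ether can.

11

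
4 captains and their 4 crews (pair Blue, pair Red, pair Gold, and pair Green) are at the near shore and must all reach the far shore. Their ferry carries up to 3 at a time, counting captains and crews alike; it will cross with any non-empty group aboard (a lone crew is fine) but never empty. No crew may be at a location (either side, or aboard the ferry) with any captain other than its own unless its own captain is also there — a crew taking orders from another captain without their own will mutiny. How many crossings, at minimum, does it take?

Counting alone: each trip to the far shore takes at most 3 across and each return brings at least 1 back, so after t trips out (and t−1 returns) at most 3t − (t−1) of the 8 are across; that first reaches 8 at t = 4, so at least 7 crossings are needed.
The safety rule pushes this higher. Following every safe sequence of crossings, the most of the 8 that can be at the far shore as the ferry arrives there on crossing 7 is 7 — never all 8.
So no plan with fewer than 9 crossings exists, and this one achieves 9:
1. captain Blue and crew Blue cross → the far shore.
2. captain Blue crosses ← the near shore.
3. captain Blue, captain Red, and crew Red cross → the far shore.
4. captain Blue and crew Blue cross ← the near shore.
5. captain Blue, captain Gold, and captain Green cross → the far shore.
6. crew Red crosses ← the near shore.
7. crew Blue and crew Red cross → the far shore.
8. crew Blue crosses ← the near shore.
9. crew Blue, crew Gold, and crew Green cross → the far shore.

9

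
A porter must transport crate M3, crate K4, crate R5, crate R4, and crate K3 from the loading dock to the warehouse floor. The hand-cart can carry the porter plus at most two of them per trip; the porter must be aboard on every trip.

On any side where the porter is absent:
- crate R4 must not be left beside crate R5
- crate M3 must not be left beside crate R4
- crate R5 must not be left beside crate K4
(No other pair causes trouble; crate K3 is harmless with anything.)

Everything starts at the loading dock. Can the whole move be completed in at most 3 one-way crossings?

Counting alone: the porter can take at most 2 across per trip to the warehouse floor, so moving all 5 needs at least 3 loaded trips out, with a return between consecutive ones — at least 5 crossings.
Since 3 < 5, 3 crossings cannot be enough. (The shortest complete plan in fact takes 5:)
1. Porter goes to the warehouse floor with crate M3 and crate R5.  [the loading dock: crate K3, crate K4, crate R4 | the warehouse floor: crate M3, crate R5]
2. Porter goes back to the loading dock alone.  [the loading dock: crate K3, crate K4, crate R4 | the warehouse floor: crate M3, crate R5]
3. Porter goes to the warehouse floor with crate K3.  [the loading dock: crate K4, crate R4 | the warehouse floor: crate K3, crate M3, crate R5]
4. Porter goes back to the loading dock alone.  [the loading dock: crate K4, crate R4 | the warehouse floor: crate K3, crate M3, crate R5]
5. Porter goes to the warehouse floor with crate K4 and crate R4.  [the loading dock: — | the warehouse floor: crate K3, crate K4, crate M3, crate R4, crate R5]

No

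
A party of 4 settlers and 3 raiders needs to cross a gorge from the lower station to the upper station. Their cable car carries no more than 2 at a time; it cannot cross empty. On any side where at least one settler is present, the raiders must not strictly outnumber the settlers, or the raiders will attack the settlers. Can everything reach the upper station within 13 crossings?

Yes — this plan uses 11 crossings (≤ 13):
1. 2 raiders → the upper station.  (the lower station: 4S 1R; the upper station: 0S 2R)
2. 1 raider ← the lower station.  (the lower station: 4S 2R; the upper station: 0S 1R)
3. 2 raiders → the upper station.  (the lower station: 4S 0R; the upper station: 0S 3R)
4. 1 raider ← the lower station.  (the lower station: 4S 1R; the upper station: 0S 2R)
5. 2 settlers → the upper station.  (the lower station: 2S 1R; the upper station: 2S 2R)
6. 1 raider ← the lower station.  (the lower station: 2S 2R; the upper station: 2S 1R)
7. 1 settler and 1 raider → the upper station.  (the lower station: 1S 1R; the upper station: 3S 2R)
8. 1 settler ← the lower station.  (the lower station: 2S 1R; the upper station: 2S 2R)
9. 1 settler and 1 raider → the upper station.  (the lower station: 1S 0R; the upper station: 3S 3R)
10. 1 raider ← the lower station.  (the lower station: 1S 1R; the upper station: 3S 2R)
11. 1 settler and 1 raider → the upper station.  (the lower station: 0S 0R; the upper station: 4S 3R)

Yes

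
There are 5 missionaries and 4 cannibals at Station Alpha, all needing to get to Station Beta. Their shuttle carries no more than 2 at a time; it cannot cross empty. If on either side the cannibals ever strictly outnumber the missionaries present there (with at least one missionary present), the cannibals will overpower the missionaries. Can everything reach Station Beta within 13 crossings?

Counting alone: each trip to Station Beta takes at most 2 across and each return brings at least 1 back, so after t trips out (and t−1 returns) at most 2t − (t−1) of the 9 are across; that first reaches 9 at t = 8, so at least 15 crossings are needed.
Since 13 < 15, 13 crossings cannot be enough. (The shortest complete plan in fact takes 15:)
1. 2 cannibals → Station Beta.  (Station Alpha: 5M 2C; Station Beta: 0M 2C)
2. 1 cannibal ← Station Alpha.  (Station Alpha: 5M 3C; Station Beta: 0M 1C)
3. 2 cannibals → Station Beta.  (Station Alpha: 5M 1C; Station Beta: 0M 3C)
4. 1 cannibal ← Station Alpha.  (Station Alpha: 5M 2C; Station Beta: 0M 2C)
5. 2 missionaries → Station Beta.  (Station Alpha: 3M 2C; Station Beta: 2M 2C)
6. 1 cannibal ← Station Alpha.  (Station Alpha: 3M 3C; Station Beta: 2M 1C)
7. 1 missionary and 1 cannibal → Station Beta.  (Station Alpha: 2M 2C; Station Beta: 3M 2C)
8. 1 missionary ← Station Alpha.  (Station Alpha: 3M 2C; Station Beta: 2M 2C)
9. 1 missionary and 1 cannibal → Station Beta.  (Station Alpha: 2M 1C; Station Beta: 3M 3C)
10. 1 cannibal ← Station Alpha.  (Station Alpha: 2M 2C; Station Beta: 3M 2C)
11. 1 missionary and 1 cannibal → Station Beta.  (Station Alpha: 1M 1C; Station Beta: 4M 3C)
12. 1 missionary ← Station Alpha.  (Station Alpha: 2M 1C; Station Beta: 3M 3C)
13. 1 missionary and 1 cannibal → Station Beta.  (Station Alpha: 1M 0C; Station Beta: 4M 4C)
14. 1 cannibal ← Station Alpha.  (Station Alpha: 1M 1C; Station Beta: 4M 3C)
15. 1 missionary and 1 cannibal → Station Beta.  (Station Alpha: 0M 0C; Station Beta: 5M 4C)

No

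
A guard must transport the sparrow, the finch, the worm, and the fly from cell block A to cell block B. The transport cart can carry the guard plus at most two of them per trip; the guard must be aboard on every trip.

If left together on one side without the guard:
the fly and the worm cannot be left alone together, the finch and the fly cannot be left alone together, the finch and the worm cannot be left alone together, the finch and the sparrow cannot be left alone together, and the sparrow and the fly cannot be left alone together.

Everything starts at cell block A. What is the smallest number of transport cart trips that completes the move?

5

Counting alone: the guard can take at most 2 across per trip to cell block B, so moving all 4 needs at least 2 loaded trips out, with a return between consecutive ones — at least 3 crossings.
The safety rule pushes this higher. Following every safe sequence of crossings, the most of the 4 that can be at cell block B as the transport cart arrives there on crossing 3 is 3 — never all 4.
So no plan with fewer than 5 crossings exists, and this one achieves 5:
1. Guard goes to cell block B with the finch and the fly.
2. Guard goes back to cell block A with the finch.
3. Guard goes to cell block B with the sparrow and the worm.
4. Guard goes back to cell block A with the fly.
5. Guard goes to cell block B with the finch and the fly.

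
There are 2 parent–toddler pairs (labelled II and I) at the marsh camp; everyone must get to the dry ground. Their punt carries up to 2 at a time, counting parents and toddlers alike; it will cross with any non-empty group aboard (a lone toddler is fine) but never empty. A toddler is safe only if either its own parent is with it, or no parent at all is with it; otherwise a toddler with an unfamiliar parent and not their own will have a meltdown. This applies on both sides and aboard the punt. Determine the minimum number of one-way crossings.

Counting alone: each trip to the dry ground takes at most 2 across and each return brings at least 1 back, so after t trips out (and t−1 returns) at most 2t − (t−1) of the 4 are across; that first reaches 4 at t = 3, so at least 5 crossings are needed.
The plan below uses exactly 5 crossings, so it is optimal:
1. parent II and toddler II cross → the dry ground.
2. parent II crosses ← the marsh camp.
3. parent I and parent II cross → the dry ground.
4. parent I crosses ← the marsh camp.
5. parent I and toddler I cross → the dry ground.

5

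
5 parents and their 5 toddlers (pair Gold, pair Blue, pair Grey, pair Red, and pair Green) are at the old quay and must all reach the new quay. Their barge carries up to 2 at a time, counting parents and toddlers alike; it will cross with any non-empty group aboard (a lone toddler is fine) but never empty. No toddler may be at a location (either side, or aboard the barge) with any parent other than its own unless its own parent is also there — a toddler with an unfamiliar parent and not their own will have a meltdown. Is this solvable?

No

Following every safe sequence of crossings from the start, the most of the 10 that can be at the new quay as the barge arrives there on crossings 1, 3, 5, 7 is 2, 3, 4, 5 respectively; the best ever achieved is 5 of 10.
From crossing 9 on, no configuration arises that was not already reachable earlier: only 82 distinct safe configurations (who is on which side, and where the barge is) can ever be reached, none of them has everyone across, and every continuation just revisits them. So no valid plan exists.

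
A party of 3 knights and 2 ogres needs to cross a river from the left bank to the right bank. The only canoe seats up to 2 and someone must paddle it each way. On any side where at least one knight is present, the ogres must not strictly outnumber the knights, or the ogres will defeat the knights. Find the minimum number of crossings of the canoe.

Counting alone: each trip to the right bank takes at most 2 across and each return brings at least 1 back, so after t trips out (and t−1 returns) at most 2t − (t−1) of the 5 are across; that first reaches 5 at t = 4, so at least 7 crossings are needed.
The plan below uses exactly 7 crossings, so it is optimal:
1. 2 ogres → the right bank.  (the left bank: 3K 0O; the right bank: 0K 2O)
2. 1 ogre ← the left bank.  (the left bank: 3K 1O; the right bank: 0K 1O)
3. 2 knights → the right bank.  (the left bank: 1K 1O; the right bank: 2K 1O)
4. 1 knight ← the left bank.  (the left bank: 2K 1O; the right bank: 1K 1O)
5. 1 knight and 1 ogre → the right bank.  (the left bank: 1K 0O; the right bank: 2K 2O)
6. 1 ogre ← the left bank.  (the left bank: 1K 1O; the right bank: 2K 1O)
7. 1 knight and 1 ogre → the right bank.  (the left bank: 0K 0O; the right bank: 3K 2O)

7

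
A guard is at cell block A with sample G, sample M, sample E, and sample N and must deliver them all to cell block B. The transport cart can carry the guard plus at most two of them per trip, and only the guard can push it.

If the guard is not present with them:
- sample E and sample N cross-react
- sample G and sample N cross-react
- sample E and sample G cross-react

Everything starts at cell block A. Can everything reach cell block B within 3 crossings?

Counting alone: the guard can take at most 2 across per trip to cell block B, so moving all 4 needs at least 2 loaded trips out, with a return between consecutive ones — at least 3 crossings.
The safety rule pushes this higher. Following every safe sequence of crossings, the most of the 4 that can be at cell block B as the transport cart arrives there on crossing 3 is 3 — never all 4.
So the move cannot be finished within 3 crossings. (The shortest complete plan takes 5:)
1. Guard goes to cell block B with sample E and sample G.  [cell block A: sample M, sample N | cell block B: sample E, sample G]
2. Guard goes back to cell block A with sample G.  [cell block A: sample G, sample M, sample N | cell block B: sample E]
3. Guard goes to cell block B with sample G and sample M.  [cell block A: sample N | cell block B: sample E, sample G, sample M]
4. Guard goes back to cell block A with sample G.  [cell block A: sample G, sample N | cell block B: sample E, sample M]
5. Guard goes to cell block B with sample G and sample N.  [cell block A: — | cell block B: sample E, sample G, sample M, sample N]

No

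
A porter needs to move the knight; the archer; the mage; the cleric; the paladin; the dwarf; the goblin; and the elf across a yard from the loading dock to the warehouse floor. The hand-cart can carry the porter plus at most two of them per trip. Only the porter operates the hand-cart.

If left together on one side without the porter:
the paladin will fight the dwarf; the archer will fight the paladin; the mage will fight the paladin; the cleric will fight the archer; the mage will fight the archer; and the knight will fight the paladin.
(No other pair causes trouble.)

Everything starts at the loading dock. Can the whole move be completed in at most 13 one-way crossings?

Yes

Yes — this plan uses 13 crossings (≤ 13):
1. Porter goes to the warehouse floor with the archer and the paladin.  [the loading dock: the cleric, the dwarf, the elf, the goblin, the knight, the mage | the warehouse floor: the archer, the paladin]
2. Porter goes back to the loading dock with the archer.  [the loading dock: the archer, the cleric, the dwarf, the elf, the goblin, the knight, the mage | the warehouse floor: the paladin]
3. Porter goes to the warehouse floor with the archer and the knight.  [the loading dock: the cleric, the dwarf, the elf, the goblin, the mage | the warehouse floor: the archer, the knight, the paladin]
4. Porter goes back to the loading dock with the paladin.  [the loading dock: the cleric, the dwarf, the elf, the goblin, the mage, the paladin | the warehouse floor: the archer, the knight]
5. Porter goes to the warehouse floor with the dwarf and the mage.  [the loading dock: the cleric, the elf, the goblin, the paladin | the warehouse floor: the archer, the dwarf, the knight, the mage]
6. Porter goes back to the loading dock with the archer.  [the loading dock: the archer, the cleric, the elf, the goblin, the paladin | the warehouse floor: the dwarf, the knight, the mage]
7. Porter goes to the warehouse floor with the archer and the cleric.  [the loading dock: the elf, the goblin, the paladin | the warehouse floor: the archer, the cleric, the dwarf, the knight, the mage]
8. Porter goes back to the loading dock with the archer.  [the loading dock: the archer, the elf, the goblin, the paladin | the warehouse floor: the cleric, the dwarf, the knight, the mage]
9. Porter goes to the warehouse floor with the archer and the goblin.  [the loading dock: the elf, the paladin | the warehouse floor: the archer, the cleric, the dwarf, the goblin, the knight, the mage]
10. Porter goes back to the loading dock with the archer.  [the loading dock: the archer, the elf, the paladin | the warehouse floor: the cleric, the dwarf, the goblin, the knight, the mage]
11. Porter goes to the warehouse floor with the archer and the elf.  [the loading dock: the paladin | the warehouse floor: the archer, the cleric, the dwarf, the elf, the goblin, the knight, the mage]
12. Porter goes back to the loading dock with the archer.  [the loading dock: the archer, the paladin | the warehouse floor: the cleric, the dwarf, the elf, the goblin, the knight, the mage]
13. Porter goes to the warehouse floor with the archer and the paladin.  [the loading dock: — | the warehouse floor: the archer, the cleric, the dwarf, the elf, the goblin, the knight, the mage, the paladin]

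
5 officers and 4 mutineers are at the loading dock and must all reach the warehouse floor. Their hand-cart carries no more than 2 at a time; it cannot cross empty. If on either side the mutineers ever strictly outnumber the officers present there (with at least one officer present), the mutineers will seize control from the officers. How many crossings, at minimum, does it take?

Counting alone: each trip to the warehouse floor takes at most 2 across and each return brings at least 1 back, so after t trips out (and t−1 returns) at most 2t − (t−1) of the 9 are across; that first reaches 9 at t = 8, so at least 15 crossings are needed.
The plan below uses exactly 15 crossings, so it is optimal:
1. 2 mutineers → the warehouse floor.  (the loading dock: 5O 2M; the warehouse floor: 0O 2M)
2. 1 mutineer ← the loading dock.  (the loading dock: 5O 3M; the warehouse floor: 0O 1M)
3. 2 mutineers → the warehouse floor.  (the loading dock: 5O 1M; the warehouse floor: 0O 3M)
4. 1 mutineer ← the loading dock.  (the loading dock: 5O 2M; the warehouse floor: 0O 2M)
5. 2 officers → the warehouse floor.  (the loading dock: 3O 2M; the warehouse floor: 2O 2M)
6. 1 mutineer ← the loading dock.  (the loading dock: 3O 3M; the warehouse floor: 2O 1M)
7. 1 officer and 1 mutineer → the warehouse floor.  (the loading dock: 2O 2M; the warehouse floor: 3O 2M)
8. 1 officer ← the loading dock.  (the loading dock: 3O 2M; the warehouse floor: 2O 2M)
9. 1 officer and 1 mutineer → the warehouse floor.  (the loading dock: 2O 1M; the warehouse floor: 3O 3M)
10. 1 mutineer ← the loading dock.  (the loading dock: 2O 2M; the warehouse floor: 3O 2M)
11. 1 officer and 1 mutineer → the warehouse floor.  (the loading dock: 1O 1M; the warehouse floor: 4O 3M)
12. 1 officer ← the loading dock.  (the loading dock: 2O 1M; the warehouse floor: 3O 3M)
13. 1 officer and 1 mutineer → the warehouse floor.  (the loading dock: 1O 0M; the warehouse floor: 4O 4M)
14. 1 mutineer ← the loading dock.  (the loading dock: 1O 1M; the warehouse floor: 4O 3M)
15. 1 officer and 1 mutineer → the warehouse floor.  (the loading dock: 0O 0M; the warehouse floor: 5O 4M)

15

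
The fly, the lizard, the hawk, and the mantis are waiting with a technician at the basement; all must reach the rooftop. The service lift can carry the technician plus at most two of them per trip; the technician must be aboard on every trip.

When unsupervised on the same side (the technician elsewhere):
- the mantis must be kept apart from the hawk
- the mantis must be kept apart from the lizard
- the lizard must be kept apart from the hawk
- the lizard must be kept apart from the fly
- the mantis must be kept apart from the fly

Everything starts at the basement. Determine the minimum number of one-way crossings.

5

Counting alone: the technician can take at most 2 across per trip to the rooftop, so moving all 4 needs at least 2 loaded trips out, with a return between consecutive ones — at least 3 crossings.
The safety rule pushes this higher. Following every safe sequence of crossings, the most of the 4 that can be at the rooftop as the service lift arrives there on crossing 3 is 3 — never all 4.
So no plan with fewer than 5 crossings exists, and this one achieves 5:
1. Technician goes to the rooftop with the lizard and the mantis.  [the basement: the fly, the hawk | the rooftop: the lizard, the mantis]
2. Technician goes back to the basement with the lizard.  [the basement: the fly, the hawk, the lizard | the rooftop: the mantis]
3. Technician goes to the rooftop with the fly and the hawk.  [the basement: the lizard | the rooftop: the fly, the hawk, the mantis]
4. Technician goes back to the basement with the mantis.  [the basement: the lizard, the mantis | the rooftop: the fly, the hawk]
5. Technician goes to the rooftop with the lizard and the mantis.  [the basement: — | the rooftop: the fly, the hawk, the lizard, the mantis]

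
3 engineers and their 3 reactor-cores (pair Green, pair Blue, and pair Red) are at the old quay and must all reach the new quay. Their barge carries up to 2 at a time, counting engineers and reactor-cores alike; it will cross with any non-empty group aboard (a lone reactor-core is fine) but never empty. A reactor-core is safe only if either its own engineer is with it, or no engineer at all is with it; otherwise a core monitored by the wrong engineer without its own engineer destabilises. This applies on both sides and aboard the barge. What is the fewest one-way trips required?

11

Counting alone: each trip to the new quay takes at most 2 across and each return brings at least 1 back, so after t trips out (and t−1 returns) at most 2t − (t−1) of the 6 are across; that first reaches 6 at t = 5, so at least 9 crossings are needed.
The safety rule pushes this higher. Following every safe sequence of crossings, the most of the 6 that can be at the new quay as the barge arrives there on crossing 9 is 5 — never all 6.
So no plan with fewer than 11 crossings exists, and this one achieves 11:
1. engineer Green and reactor-core Green cross → the new quay.
2. engineer Green crosses ← the old quay.
3. reactor-core Blue and reactor-core Red cross → the new quay.
4. reactor-core Green crosses ← the old quay.
5. engineer Blue and engineer Red cross → the new quay.
6. engineer Blue and reactor-core Blue cross ← the old quay.
7. engineer Blue and engineer Green cross → the new quay.
8. reactor-core Red crosses ← the old quay.
9. reactor-core Blue and reactor-core Green cross → the new quay.
10. engineer Red crosses ← the old quay.
11. engineer Red and reactor-core Red cross → the new quay.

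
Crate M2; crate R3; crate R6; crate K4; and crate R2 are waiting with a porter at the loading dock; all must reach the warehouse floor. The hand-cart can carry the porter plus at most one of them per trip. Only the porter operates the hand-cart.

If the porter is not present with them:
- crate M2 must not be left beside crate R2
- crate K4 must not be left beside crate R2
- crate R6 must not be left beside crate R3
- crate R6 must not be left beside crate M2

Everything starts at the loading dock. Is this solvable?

No

Whatever the first load, the items left behind include a forbidden pair without the porter. No opening move is safe, so no plan exists.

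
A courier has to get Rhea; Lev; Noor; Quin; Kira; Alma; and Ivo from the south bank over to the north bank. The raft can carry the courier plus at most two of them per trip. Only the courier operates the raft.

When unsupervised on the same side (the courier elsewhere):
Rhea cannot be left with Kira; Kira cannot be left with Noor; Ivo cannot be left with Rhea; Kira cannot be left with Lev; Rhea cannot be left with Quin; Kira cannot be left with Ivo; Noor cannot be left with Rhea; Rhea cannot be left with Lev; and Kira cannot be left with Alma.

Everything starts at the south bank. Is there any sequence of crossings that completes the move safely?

No

Following every safe sequence of crossings from the start, the most of the 7 that can be at the north bank as the raft arrives there on crossings 1, 3, 5 is 2, 3, 4 respectively; the best ever achieved is 4 of 7.
From crossing 7 on, no configuration arises that was not already reachable earlier: only 30 distinct safe configurations (who is on which side, and where the raft is) can ever be reached, none of them has everyone across, and every continuation just revisits them. So no valid plan exists.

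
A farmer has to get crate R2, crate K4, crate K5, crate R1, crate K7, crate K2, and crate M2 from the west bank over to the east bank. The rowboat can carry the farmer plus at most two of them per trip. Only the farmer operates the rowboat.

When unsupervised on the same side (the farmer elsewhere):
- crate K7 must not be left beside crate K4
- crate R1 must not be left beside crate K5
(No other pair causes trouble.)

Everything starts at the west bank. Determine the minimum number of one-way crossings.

Counting alone: the farmer can take at most 2 across per trip to the east bank, so moving all 7 needs at least 4 loaded trips out, with a return between consecutive ones — at least 7 crossings.
The plan below uses exactly 7 crossings, so it is optimal:
1. Farmer goes to the east bank with crate K4 and crate K5.  [the west bank: crate K2, crate K7, crate M2, crate R1, crate R2 | the east bank: crate K4, crate K5]
2. Farmer goes back to the west bank alone.  [the west bank: crate K2, crate K7, crate M2, crate R1, crate R2 | the east bank: crate K4, crate K5]
3. Farmer goes to the east bank with crate R2.  [the west bank: crate K2, crate K7, crate M2, crate R1 | the east bank: crate K4, crate K5, crate R2]
4. Farmer goes back to the west bank alone.  [the west bank: crate K2, crate K7, crate M2, crate R1 | the east bank: crate K4, crate K5, crate R2]
5. Farmer goes to the east bank with crate K2 and crate M2.  [the west bank: crate K7, crate R1 | the east bank: crate K2, crate K4, crate K5, crate M2, crate R2]
6. Farmer goes back to the west bank alone.  [the west bank: crate K7, crate R1 | the east bank: crate K2, crate K4, crate K5, crate M2, crate R2]
7. Farmer goes to the east bank with crate K7 and crate R1.  [the west bank: — | the east bank: crate K2, crate K4, crate K5, crate K7, crate M2, crate R1, crate R2]

7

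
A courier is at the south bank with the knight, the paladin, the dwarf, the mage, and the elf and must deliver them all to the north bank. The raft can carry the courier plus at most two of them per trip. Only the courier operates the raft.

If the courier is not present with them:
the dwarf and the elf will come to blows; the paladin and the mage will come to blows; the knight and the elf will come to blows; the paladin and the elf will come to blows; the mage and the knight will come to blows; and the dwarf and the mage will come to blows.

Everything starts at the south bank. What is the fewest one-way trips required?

7

Counting alone: the courier can take at most 2 across per trip to the north bank, so moving all 5 needs at least 3 loaded trips out, with a return between consecutive ones — at least 5 crossings.
The safety rule pushes this higher. Following every safe sequence of crossings, the most of the 5 that can be at the north bank as the raft arrives there on crossing 5 is 4 — never all 5.
So no plan with fewer than 7 crossings exists, and this one achieves 7:
1. Courier goes to the north bank with the elf and the mage.
2. Courier goes back to the south bank alone.
3. Courier goes to the north bank with the knight.
4. Courier goes back to the south bank with the elf and the mage.
5. Courier goes to the north bank with the dwarf and the paladin.
6. Courier goes back to the south bank alone.
7. Courier goes to the north bank with the elf and the mage.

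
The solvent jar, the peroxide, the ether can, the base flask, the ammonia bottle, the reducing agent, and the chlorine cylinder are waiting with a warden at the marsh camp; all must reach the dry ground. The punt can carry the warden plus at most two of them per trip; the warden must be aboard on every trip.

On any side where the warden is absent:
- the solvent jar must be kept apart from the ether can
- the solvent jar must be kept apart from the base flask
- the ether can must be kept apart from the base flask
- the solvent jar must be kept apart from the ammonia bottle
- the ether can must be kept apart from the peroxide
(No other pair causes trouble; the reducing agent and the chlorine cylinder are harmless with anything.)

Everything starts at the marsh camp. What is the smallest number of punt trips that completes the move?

Counting alone: the warden can take at most 2 across per trip to the dry ground, so moving all 7 needs at least 4 loaded trips out, with a return between consecutive ones — at least 7 crossings.
The safety rule pushes this higher. Following every safe sequence of crossings, the most of the 7 that can be at the dry ground as the punt arrives there on crossings 7, 9 is 5, 6 respectively — never all 7.
So no plan with fewer than 11 crossings exists, and this one achieves 11:
1. Warden goes to the dry ground with the ether can and the solvent jar.
2. Warden goes back to the marsh camp with the solvent jar.
3. Warden goes to the dry ground with the peroxide and the solvent jar.
4. Warden goes back to the marsh camp with the ether can.
5. Warden goes to the dry ground with the ether can and the reducing agent.
6. Warden goes back to the marsh camp with the ether can.
7. Warden goes to the dry ground with the chlorine cylinder and the ether can.
8. Warden goes back to the marsh camp with the ether can.
9. Warden goes to the dry ground with the ammonia bottle and the base flask.
10. Warden goes back to the marsh camp with the solvent jar.
11. Warden goes to the dry ground with the ether can and the solvent jar.

11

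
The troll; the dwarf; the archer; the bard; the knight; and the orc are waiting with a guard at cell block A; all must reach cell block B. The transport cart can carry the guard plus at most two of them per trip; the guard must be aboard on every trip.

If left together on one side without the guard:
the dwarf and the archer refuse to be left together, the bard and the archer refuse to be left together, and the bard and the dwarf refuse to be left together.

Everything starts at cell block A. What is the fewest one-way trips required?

9

Counting alone: the guard can take at most 2 across per trip to cell block B, so moving all 6 needs at least 3 loaded trips out, with a return between consecutive ones — at least 5 crossings.
The safety rule pushes this higher. Following every safe sequence of crossings, the most of the 6 that can be at cell block B as the transport cart arrives there on crossings 5, 7 is 4, 5 respectively — never all 6.
So no plan with fewer than 9 crossings exists, and this one achieves 9:
1. Guard goes to cell block B with the archer and the dwarf.  [cell block A: the bard, the knight, the orc, the troll | cell block B: the archer, the dwarf]
2. Guard goes back to cell block A with the dwarf.  [cell block A: the bard, the dwarf, the knight, the orc, the troll | cell block B: the archer]
3. Guard goes to cell block B with the dwarf and the troll.  [cell block A: the bard, the knight, the orc | cell block B: the archer, the dwarf, the troll]
4. Guard goes back to cell block A with the dwarf.  [cell block A: the bard, the dwarf, the knight, the orc | cell block B: the archer, the troll]
5. Guard goes to cell block B with the dwarf and the knight.  [cell block A: the bard, the orc | cell block B: the archer, the dwarf, the knight, the troll]
6. Guard goes back to cell block A with the dwarf.  [cell block A: the bard, the dwarf, the orc | cell block B: the archer, the knight, the troll]
7. Guard goes to cell block B with the dwarf and the orc.  [cell block A: the bard | cell block B: the archer, the dwarf, the knight, the orc, the troll]
8. Guard goes back to cell block A with the dwarf.  [cell block A: the bard, the dwarf | cell block B: the archer, the knight, the orc, the troll]
9. Guard goes to cell block B with the bard and the dwarf.  [cell block A: — | cell block B: the archer, the bard, the dwarf, the knight, the orc, the troll]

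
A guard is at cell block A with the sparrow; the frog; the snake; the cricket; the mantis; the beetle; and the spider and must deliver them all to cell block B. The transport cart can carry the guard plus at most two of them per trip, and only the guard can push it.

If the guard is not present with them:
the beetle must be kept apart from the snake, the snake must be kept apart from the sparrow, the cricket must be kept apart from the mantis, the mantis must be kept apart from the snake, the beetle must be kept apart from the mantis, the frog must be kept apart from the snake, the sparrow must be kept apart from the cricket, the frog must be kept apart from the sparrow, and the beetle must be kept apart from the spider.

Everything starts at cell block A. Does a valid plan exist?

No

Whatever the first load, the items left behind include a forbidden pair without the guard. No opening move is safe, so no plan exists.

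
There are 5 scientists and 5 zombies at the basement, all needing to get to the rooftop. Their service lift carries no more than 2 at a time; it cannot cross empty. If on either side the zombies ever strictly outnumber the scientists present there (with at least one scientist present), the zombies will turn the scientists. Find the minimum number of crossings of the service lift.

Following every safe sequence of crossings from the start, the most of the 10 that can be at the rooftop as the service lift arrives there on crossings 1, 3, 5, 7 is 2, 3, 4, 5 respectively; the best ever achieved is 5 of 10.
From crossing 9 on, no configuration arises that was not already reachable earlier: only 13 distinct safe configurations (who is on which side, and where the service lift is) can ever be reached, none of them has everyone across, and every continuation just revisits them. They are: 0 scientists + 0 zombies across (service lift back at the start); 0 scientists + 1 zombie across (service lift there); 0 scientists + 1 zombie across (service lift back at the start); 0 scientists + 2 zombies across (service lift there); 0 scientists + 2 zombies across (service lift back at the start); 0 scientists + 3 zombies across (service lift there); 0 scientists + 3 zombies across (service lift back at the start); 0 scientists + 4 zombies across (service lift there); 0 scientists + 4 zombies across (service lift back at the start); 0 scientists + 5 zombies across (service lift there); 1 scientist + 1 zombie across (service lift there); 1 scientist + 1 zombie across (service lift back at the start); 2 scientists + 2 zombies across (service lift there). So no valid plan exists.

impossible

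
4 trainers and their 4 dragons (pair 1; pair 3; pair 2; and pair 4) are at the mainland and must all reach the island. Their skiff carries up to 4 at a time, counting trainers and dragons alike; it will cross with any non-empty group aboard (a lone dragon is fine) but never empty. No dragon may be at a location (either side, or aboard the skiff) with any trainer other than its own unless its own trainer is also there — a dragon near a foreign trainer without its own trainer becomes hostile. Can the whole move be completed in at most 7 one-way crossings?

Yes

Yes — this plan uses 5 crossings (≤ 7):
1. dragon 1 and trainer 1 cross → the island.
2. trainer 1 crosses ← the mainland.
3. trainer 1, trainer 2, trainer 3, and trainer 4 cross → the island.
4. dragon 1 crosses ← the mainland.
5. dragon 1, dragon 2, dragon 3, and dragon 4 cross → the island.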